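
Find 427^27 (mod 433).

27 in binary is 11011, i.e. 27 = 16 + 8 + 2 + 1.
427^1 ≡ 427 (mod 433)
427^2 ≡ 427^2 = 182329 ≡ 36 (mod 433)
427^4 ≡ 36^2 = 1296 ≡ 430 (mod 433)
427^8 ≡ 430^2 = 184900 ≡ 9 (mod 433)
427^16 ≡ 9^2 = 81 (mod 433)
427^27 = 427^16 * 427^8 * 427^2 * 427^1 ≡ 81 * 9 * 36 * 427 (mod 433).
Accumulate the product:
81 * 9 = 729 ≡ 296
296 * 36 = 10656 ≡ 264
264 * 427 = 112728 ≡ 148

148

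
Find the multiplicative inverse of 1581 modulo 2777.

1219

By the extended Euclidean algorithm:
2777 = 1·1581 + 1196
1581 = 1·1196 + 385
1196 = 3·385 + 41
385 = 9·41 + 16
41 = 2·16 + 9
16 = 1·9 + 7
9 = 1·7 + 2
7 = 3·2 + 1
2 = 2·1 + 0
gcd(1581, 2777) = 1, so the inverse exists.
Bézout: 1 = −694·2777 + 1219·1581.
So 1581⁻¹ ≡ 1219 (mod 2777).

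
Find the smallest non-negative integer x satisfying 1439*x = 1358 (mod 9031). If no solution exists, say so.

gcd(1439, 9031) = 1, so a unique solution mod 9031 exists.
1439⁻¹ ≡ 8849 (mod 9031).
x ≡ 8849*1358 ≡ 5712 (mod 9031).

5712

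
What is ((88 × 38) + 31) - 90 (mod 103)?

88 × 38 = 3344 ≡ 48 (mod 103)
48 + 31 = 79
79 - 90 = -11 ≡ 92 (mod 103)

92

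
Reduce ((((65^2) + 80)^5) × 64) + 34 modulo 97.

24

(65)^2 ≡ 54 (mod 97)
54 + 80 = 134 ≡ 37 (mod 97)
(37)^5 ≡ 15 (mod 97)
15 × 64 = 960 ≡ 87 (mod 97)
87 + 34 = 121 ≡ 24 (mod 97)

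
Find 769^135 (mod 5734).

2429

769^1 ≡ 769 (mod 5734)
769^2 ≡ 769^2 = 591361 ≡ 759 (mod 5734)
769^4 ≡ 759^2 = 576081 ≡ 2681 (mod 5734)
769^8 ≡ 2681^2 = 7187761 ≡ 3059 (mod 5734)
769^16 ≡ 3059^2 = 9357481 ≡ 5327 (mod 5734)
769^32 ≡ 5327^2 = 28376929 ≡ 5097 (mod 5734)
769^64 ≡ 5097^2 = 25979409 ≡ 4389 (mod 5734)
769^128 ≡ 4389^2 = 19263321 ≡ 2815 (mod 5734)
769^135 = 769^128 · 769^4 · 769^2 · 769^1 ≡ 2815 · 2681 · 759 · 769 (mod 5734).
Accumulate the product:
2815 · 2681 = 7547015 ≡ 1071
1071 · 759 = 812889 ≡ 4395
4395 · 769 = 3379755 ≡ 2429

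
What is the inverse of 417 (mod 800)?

800 = 1·417 + 383
417 = 1·383 + 34
383 = 11·34 + 9
34 = 3·9 + 7
9 = 1·7 + 2
7 = 3·2 + 1
2 = 2·1 + 0
gcd(417, 800) = 1, so the inverse exists.
Back-substitute for 1:
1 = 1·7 − 3·2
  = −3·9 + 4·7
  = 4·34 − 15·9
  = −15·383 + 169·34
  = 169·417 − 184·383
  = −184·800 + 353·417
So 417⁻¹ ≡ 353 (mod 800).

353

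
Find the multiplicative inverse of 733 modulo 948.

97

By the extended Euclidean algorithm:
948 = 1*733 + 215
733 = 3*215 + 88
215 = 2*88 + 39
88 = 2*39 + 10
39 = 3*10 + 9
10 = 1*9 + 1
9 = 9*1 + 0
gcd(733, 948) = 1, so the inverse exists.
Back-substitute for 1:
1 = 1*10 − 1*9
  = −1*39 + 4*10
  = 4*88 − 9*39
  = −9*215 + 22*88
  = 22*733 − 75*215
  = −75*948 + 97*733
So 733⁻¹ ≡ 97 (mod 948).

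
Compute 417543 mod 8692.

417543 = 48·8692 + 327, so 417543 ≡ 327 (mod 8692).

327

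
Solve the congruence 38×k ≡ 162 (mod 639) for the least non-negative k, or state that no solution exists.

gcd(38, 639) = 1, so a unique solution mod 639 exists.
38⁻¹ ≡ 185 (mod 639).
k ≡ 185×162 ≡ 576 (mod 639).

576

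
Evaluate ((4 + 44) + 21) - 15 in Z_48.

4 + 44 = 48 ≡ 0 (mod 48)
0 + 21 = 21
21 - 15 = 6

6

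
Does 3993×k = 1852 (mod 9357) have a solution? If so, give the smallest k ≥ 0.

gcd(3993, 9357) = 3, and 3 does not divide 1852.
So the congruence has no solution.

no solution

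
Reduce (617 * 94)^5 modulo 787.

617 * 94 = 57998 ≡ 547 (mod 787)
(547)^5 ≡ 537 (mod 787)

537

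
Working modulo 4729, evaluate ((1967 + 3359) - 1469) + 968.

1967 + 3359 = 5326 ≡ 597 (mod 4729)
597 - 1469 = -872 ≡ 3857 (mod 4729)
3857 + 968 = 4825 ≡ 96 (mod 4729)

96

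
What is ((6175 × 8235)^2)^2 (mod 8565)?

2340

6175 × 8235 = 50851125 ≡ 720 (mod 8565)
(720)^2 ≡ 4500 (mod 8565)
(4500)^2 ≡ 2340 (mod 8565)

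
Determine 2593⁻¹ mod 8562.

8562 = 3·2593 + 783
2593 = 3·783 + 244
783 = 3·244 + 51
244 = 4·51 + 40
51 = 1·40 + 11
40 = 3·11 + 7
11 = 1·7 + 4
7 = 1·4 + 3
4 = 1·3 + 1
3 = 3·1 + 0
gcd(2593, 8562) = 1, so the inverse exists.
Bézout: 1 = 712·8562 − 2351·2593.
So 2593⁻¹ ≡ −2351 ≡ 6211 (mod 8562).

6211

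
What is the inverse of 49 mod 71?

29

71 = 1*49 + 22
49 = 2*22 + 5
22 = 4*5 + 2
5 = 2*2 + 1
2 = 2*1 + 0
gcd(49, 71) = 1, so the inverse exists.
Bézout: 1 = −20*71 + 29*49.
So 49⁻¹ ≡ 29 (mod 71).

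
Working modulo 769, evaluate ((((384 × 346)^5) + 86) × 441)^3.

384 × 346 = 132864 ≡ 596 (mod 769)
(596)^5 ≡ 173 (mod 769)
173 + 86 = 259
259 × 441 = 114219 ≡ 407 (mod 769)
(407)^3 ≡ 144 (mod 769)

144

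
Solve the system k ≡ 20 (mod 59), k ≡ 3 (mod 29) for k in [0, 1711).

728

59⁻¹ mod 29: 59·1 ≡ 1 (mod 29), so 59⁻¹ ≡ 1.
k = 20 + 59·((3 − 20)·1 mod 29) = 20 + 59·12 = 728.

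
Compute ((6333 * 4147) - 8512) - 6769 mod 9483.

6333 * 4147 = 26262951 ≡ 4524 (mod 9483)
4524 - 8512 = -3988 ≡ 5495 (mod 9483)
5495 - 6769 = -1274 ≡ 8209 (mod 9483)

8209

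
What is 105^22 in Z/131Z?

81

105^1 ≡ 105 (mod 131)
105^2 ≡ 105^2 = 11025 ≡ 21 (mod 131)
105^4 ≡ 21^2 = 441 ≡ 48 (mod 131)
105^8 ≡ 48^2 = 2304 ≡ 77 (mod 131)
105^16 ≡ 77^2 = 5929 ≡ 34 (mod 131)
105^22 = 105^16 * 105^4 * 105^2 ≡ 34 * 48 * 21 (mod 131).
Accumulate the product:
34 * 48 = 1632 ≡ 60
60 * 21 = 1260 ≡ 81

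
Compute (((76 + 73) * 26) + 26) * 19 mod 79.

76 + 73 = 149 ≡ 70 (mod 79)
70 * 26 = 1820 ≡ 3 (mod 79)
3 + 26 = 29
29 * 19 = 551 ≡ 77 (mod 79)

77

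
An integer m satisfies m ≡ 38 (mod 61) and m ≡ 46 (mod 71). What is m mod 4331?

61⁻¹ mod 71: 61×7 ≡ 1 (mod 71), so 61⁻¹ ≡ 7.
m = 38 + 61×((46 − 38)×7 mod 71) = 38 + 61×56 = 3454.

3454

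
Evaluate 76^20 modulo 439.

By square-and-multiply:
76^1 ≡ 76 (mod 439)
76^2 ≡ 76^2 = 5776 ≡ 69 (mod 439)
76^4 ≡ 69^2 = 4761 ≡ 371 (mod 439)
76^8 ≡ 371^2 = 137641 ≡ 234 (mod 439)
76^16 ≡ 234^2 = 54756 ≡ 320 (mod 439)
76^20 = 76^16 * 76^4 ≡ 320 * 371 (mod 439).
320 * 371 = 118720 ≡ 190 (mod 439).

190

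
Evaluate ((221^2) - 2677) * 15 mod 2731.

1517

(221)^2 ≡ 2414 (mod 2731)
2414 - 2677 = -263 ≡ 2468 (mod 2731)
2468 * 15 = 37020 ≡ 1517 (mod 2731)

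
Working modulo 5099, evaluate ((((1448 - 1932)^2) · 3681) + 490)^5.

1448 - 1932 = -484 ≡ 4615 (mod 5099)
(4615)^2 ≡ 4801 (mod 5099)
4801 · 3681 = 17672481 ≡ 4446 (mod 5099)
4446 + 490 = 4936
(4936)^5 ≡ 3938 (mod 5099)

3938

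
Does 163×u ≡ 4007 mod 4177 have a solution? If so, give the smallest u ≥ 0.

1434

gcd(163, 4177) = 1, so a unique solution mod 4177 exists.
163⁻¹ ≡ 3972 (mod 4177).
u ≡ 3972×4007 ≡ 1434 (mod 4177).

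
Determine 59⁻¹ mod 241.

192

By the extended Euclidean algorithm:
241 = 4×59 + 5
59 = 11×5 + 4
5 = 1×4 + 1
4 = 4×1 + 0
gcd(59, 241) = 1, so the inverse exists.
Bézout: 1 = 12×241 − 49×59.
So 59⁻¹ ≡ −49 ≡ 192 (mod 241).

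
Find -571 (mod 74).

21

-571 = -8×74 + 21, so -571 ≡ 21 (mod 74).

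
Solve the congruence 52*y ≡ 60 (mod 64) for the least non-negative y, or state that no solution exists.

gcd(52, 64) = 4, and 4 | 60, so solutions exist.
Divide through by 4: 13*y mod 16 = 15.
13⁻¹ ≡ 5 (mod 16).
y ≡ 5*15 ≡ 11 (mod 16).
The smallest non-negative solution is y = 11.

11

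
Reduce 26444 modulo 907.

141

26444 = 29×907 + 141, so 26444 ≡ 141 (mod 907).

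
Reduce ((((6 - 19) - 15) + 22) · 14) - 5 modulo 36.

19

6 - 19 = -13 ≡ 23 (mod 36)
23 - 15 = 8
8 + 22 = 30
30 · 14 = 420 ≡ 24 (mod 36)
24 - 5 = 19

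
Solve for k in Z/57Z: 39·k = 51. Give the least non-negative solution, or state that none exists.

13

gcd(39, 57) = 3, and 3 | 51, so solutions exist.
Divide through by 3: 13·k ≡ 17 (mod 19).
13⁻¹ ≡ 3 (mod 19).
k ≡ 3·17 ≡ 13 (mod 19).
The smallest non-negative solution is k = 13.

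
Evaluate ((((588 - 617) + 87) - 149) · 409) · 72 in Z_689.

442

588 - 617 = -29 ≡ 660 (mod 689)
660 + 87 = 747 ≡ 58 (mod 689)
58 - 149 = -91 ≡ 598 (mod 689)
598 · 409 = 244582 ≡ 676 (mod 689)
676 · 72 = 48672 ≡ 442 (mod 689)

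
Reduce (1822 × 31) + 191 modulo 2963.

376

1822 × 31 = 56482 ≡ 185 (mod 2963)
185 + 191 = 376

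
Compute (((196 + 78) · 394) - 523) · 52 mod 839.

196 + 78 = 274
274 · 394 = 107956 ≡ 564 (mod 839)
564 - 523 = 41
41 · 52 = 2132 ≡ 454 (mod 839)

454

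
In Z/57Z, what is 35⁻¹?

44

57 = 1×35 + 22
35 = 1×22 + 13
22 = 1×13 + 9
13 = 1×9 + 4
9 = 2×4 + 1
4 = 4×1 + 0
gcd(35, 57) = 1, so the inverse exists.
Back-substitute for 1:
1 = 1×9 − 2×4
  = −2×13 + 3×9
  = 3×22 − 5×13
  = −5×35 + 8×22
  = 8×57 − 13×35
So 35⁻¹ ≡ −13 ≡ 44 (mod 57).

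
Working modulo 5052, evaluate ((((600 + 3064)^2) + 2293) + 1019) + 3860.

3852

600 + 3064 = 3664
(3664)^2 ≡ 1732 (mod 5052)
1732 + 2293 = 4025
4025 + 1019 = 5044
5044 + 3860 = 8904 ≡ 3852 (mod 5052)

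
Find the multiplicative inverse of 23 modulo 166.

65

166 = 7×23 + 5
23 = 4×5 + 3
5 = 1×3 + 2
3 = 1×2 + 1
2 = 2×1 + 0
gcd(23, 166) = 1, so the inverse exists.
Bézout: 1 = −9×166 + 65×23.
So 23⁻¹ ≡ 65 (mod 166).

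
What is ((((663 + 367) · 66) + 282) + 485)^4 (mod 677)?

663 + 367 = 1030 ≡ 353 (mod 677)
353 · 66 = 23298 ≡ 280 (mod 677)
280 + 282 = 562
562 + 485 = 1047 ≡ 370 (mod 677)
(370)^4 ≡ 329 (mod 677)

329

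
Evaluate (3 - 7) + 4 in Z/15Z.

0

3 - 7 = -4 ≡ 11 (mod 15)
11 + 4 = 15 ≡ 0 (mod 15)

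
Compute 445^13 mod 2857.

By square-and-multiply:
13 in binary is 1101, i.e. 13 = 8 + 4 + 1.
445^1 ≡ 445 (mod 2857)
445^2 ≡ 445^2 = 198025 ≡ 892 (mod 2857)
445^4 ≡ 892^2 = 795664 ≡ 1418 (mod 2857)
445^8 ≡ 1418^2 = 2010724 ≡ 2253 (mod 2857)
445^13 = 445^8 · 445^4 · 445^1 ≡ 2253 · 1418 · 445 (mod 2857).
Accumulate the product:
2253 · 1418 = 3194754 ≡ 628
628 · 445 = 279460 ≡ 2331

2331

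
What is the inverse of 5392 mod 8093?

809

By the extended Euclidean algorithm:
8093 = 1*5392 + 2701
5392 = 1*2701 + 2691
2701 = 1*2691 + 10
2691 = 269*10 + 1
10 = 10*1 + 0
gcd(5392, 8093) = 1, so the inverse exists.
Back-substitute for 1:
1 = 1*2691 − 269*10
  = −269*2701 + 270*2691
  = 270*5392 − 539*2701
  = −539*8093 + 809*5392
So 5392⁻¹ ≡ 809 (mod 8093).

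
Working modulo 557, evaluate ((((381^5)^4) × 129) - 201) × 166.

137

(381)^5 ≡ 395 (mod 557)
(395)^4 ≡ 326 (mod 557)
326 × 129 = 42054 ≡ 279 (mod 557)
279 - 201 = 78
78 × 166 = 12948 ≡ 137 (mod 557)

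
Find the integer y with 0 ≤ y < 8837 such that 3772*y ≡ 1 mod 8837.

991

8837 = 2*3772 + 1293
3772 = 2*1293 + 1186
1293 = 1*1186 + 107
1186 = 11*107 + 9
107 = 11*9 + 8
9 = 1*8 + 1
8 = 8*1 + 0
gcd(3772, 8837) = 1, so the inverse exists.
Back-substitute for 1:
1 = 1*9 − 1*8
  = −1*107 + 12*9
  = 12*1186 − 133*107
  = −133*1293 + 145*1186
  = 145*3772 − 423*1293
  = −423*8837 + 991*3772
So 3772⁻¹ ≡ 991 (mod 8837).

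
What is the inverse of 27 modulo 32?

By the extended Euclidean algorithm:
32 = 1×27 + 5
27 = 5×5 + 2
5 = 2×2 + 1
2 = 2×1 + 0
gcd(27, 32) = 1, so the inverse exists.
Bézout: 1 = 11×32 − 13×27.
So 27⁻¹ ≡ −13 ≡ 19 (mod 32).

19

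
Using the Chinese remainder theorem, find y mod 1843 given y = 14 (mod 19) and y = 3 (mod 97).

1458

19⁻¹ mod 97: 19·46 ≡ 1 (mod 97), so 19⁻¹ ≡ 46.
y = 14 + 19·((3 − 14)·46 mod 97) = 14 + 19·76 = 1458.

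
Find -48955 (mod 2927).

-48955 = -17×2927 + 804, so -48955 ≡ 804 (mod 2927).

804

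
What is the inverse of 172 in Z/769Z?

By the extended Euclidean algorithm:
769 = 4·172 + 81
172 = 2·81 + 10
81 = 8·10 + 1
10 = 10·1 + 0
gcd(172, 769) = 1, so the inverse exists.
Back-substitute for 1:
1 = 1·81 − 8·10
  = −8·172 + 17·81
  = 17·769 − 76·172
So 172⁻¹ ≡ −76 ≡ 693 (mod 769).

693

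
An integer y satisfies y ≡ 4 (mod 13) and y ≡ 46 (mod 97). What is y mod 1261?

628

13⁻¹ mod 97: 13*15 ≡ 1 (mod 97), so 13⁻¹ ≡ 15.
y = 4 + 13*((46 − 4)*15 mod 97) = 4 + 13*48 = 628.
Check: 628 mod 13 = 4, 628 mod 97 = 46. ✓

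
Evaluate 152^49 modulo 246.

194

By square-and-multiply:
49 in binary is 110001, i.e. 49 = 32 + 16 + 1.
152^1 ≡ 152 (mod 246)
152^2 ≡ 152^2 = 23104 ≡ 226 (mod 246)
152^4 ≡ 226^2 = 51076 ≡ 154 (mod 246)
152^8 ≡ 154^2 = 23716 ≡ 100 (mod 246)
152^16 ≡ 100^2 = 10000 ≡ 160 (mod 246)
152^32 ≡ 160^2 = 25600 ≡ 16 (mod 246)
152^49 = 152^32 · 152^16 · 152^1 ≡ 16 · 160 · 152 (mod 246).
Accumulate the product:
16 · 160 = 2560 ≡ 100
100 · 152 = 15200 ≡ 194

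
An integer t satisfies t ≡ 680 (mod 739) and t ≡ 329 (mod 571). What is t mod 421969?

232726

739⁻¹ mod 571: 739×17 ≡ 1 (mod 571), so 739⁻¹ ≡ 17.
t = 680 + 739×((329 − 680)×17 mod 571) = 680 + 739×314 = 232726.
Check: 232726 mod 739 = 680, 232726 mod 571 = 329. ✓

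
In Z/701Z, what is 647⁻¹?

By the extended Euclidean algorithm:
701 = 1*647 + 54
647 = 11*54 + 53
54 = 1*53 + 1
53 = 53*1 + 0
gcd(647, 701) = 1, so the inverse exists.
Back-substitute for 1:
1 = 1*54 − 1*53
  = −1*647 + 12*54
  = 12*701 − 13*647
So 647⁻¹ ≡ −13 ≡ 688 (mod 701).

688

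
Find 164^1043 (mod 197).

1

1043 in binary is 10000010011, i.e. 1043 = 1024 + 16 + 2 + 1.
164^1 ≡ 164 (mod 197)
164^2 ≡ 164^2 = 26896 ≡ 104 (mod 197)
164^4 ≡ 104^2 = 10816 ≡ 178 (mod 197)
164^8 ≡ 178^2 = 31684 ≡ 164 (mod 197)
164^16 ≡ 164^2 = 26896 ≡ 104 (mod 197)
164^32 ≡ 104^2 = 10816 ≡ 178 (mod 197)
164^64 ≡ 178^2 = 31684 ≡ 164 (mod 197)
164^128 ≡ 164^2 = 26896 ≡ 104 (mod 197)
164^256 ≡ 104^2 = 10816 ≡ 178 (mod 197)
164^512 ≡ 178^2 = 31684 ≡ 164 (mod 197)
164^1024 ≡ 164^2 = 26896 ≡ 104 (mod 197)
164^1043 = 164^1024 × 164^16 × 164^2 × 164^1 ≡ 104 × 104 × 104 × 164 (mod 197).
Accumulate the product:
104 × 104 = 10816 ≡ 178
178 × 104 = 18512 ≡ 191
191 × 164 = 31324 ≡ 1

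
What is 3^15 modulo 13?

15 in binary is 1111, i.e. 15 = 8 + 4 + 2 + 1.
3^1 ≡ 3 (mod 13)
3^2 ≡ 3^2 = 9 (mod 13)
3^4 ≡ 9^2 = 81 ≡ 3 (mod 13)
3^8 ≡ 3^2 = 9 (mod 13)
3^15 = 3^8 × 3^4 × 3^2 × 3^1 ≡ 9 × 3 × 9 × 3 (mod 13).
Accumulate the product:
9 × 3 = 27 ≡ 1
1 × 9 = 9
9 × 3 = 27 ≡ 1

1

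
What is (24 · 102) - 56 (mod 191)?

24 · 102 = 2448 ≡ 156 (mod 191)
156 - 56 = 100

100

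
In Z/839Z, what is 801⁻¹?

287

By the extended Euclidean algorithm:
839 = 1*801 + 38
801 = 21*38 + 3
38 = 12*3 + 2
3 = 1*2 + 1
2 = 2*1 + 0
gcd(801, 839) = 1, so the inverse exists.
Back-substitute for 1:
1 = 1*3 − 1*2
  = −1*38 + 13*3
  = 13*801 − 274*38
  = −274*839 + 287*801
So 801⁻¹ ≡ 287 (mod 839).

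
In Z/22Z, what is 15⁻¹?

By the extended Euclidean algorithm:
22 = 1·15 + 7
15 = 2·7 + 1
7 = 7·1 + 0
gcd(15, 22) = 1, so the inverse exists.
Bézout: 1 = −2·22 + 3·15.
So 15⁻¹ ≡ 3 (mod 22).

3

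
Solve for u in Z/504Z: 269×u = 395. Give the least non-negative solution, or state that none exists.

127

gcd(269, 504) = 1, so a unique solution mod 504 exists.
269⁻¹ ≡ 341 (mod 504).
u ≡ 341×395 ≡ 127 (mod 504).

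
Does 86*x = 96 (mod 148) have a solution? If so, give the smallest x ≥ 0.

8

gcd(86, 148) = 2, and 2 | 96, so solutions exist.
Divide through by 2: 43*x ≡ 48 (mod 74).
43⁻¹ ≡ 31 (mod 74).
x ≡ 31*48 ≡ 8 (mod 74).
The smallest non-negative solution is x = 8.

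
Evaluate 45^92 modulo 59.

92 in binary is 1011100, i.e. 92 = 64 + 16 + 8 + 4.
45^1 ≡ 45 (mod 59)
45^2 ≡ 45^2 = 2025 ≡ 19 (mod 59)
45^4 ≡ 19^2 = 361 ≡ 7 (mod 59)
45^8 ≡ 7^2 = 49 (mod 59)
45^16 ≡ 49^2 = 2401 ≡ 41 (mod 59)
45^32 ≡ 41^2 = 1681 ≡ 29 (mod 59)
45^64 ≡ 29^2 = 841 ≡ 15 (mod 59)
45^92 = 45^64 · 45^16 · 45^8 · 45^4 ≡ 15 · 41 · 49 · 7 (mod 59).
Accumulate the product:
15 · 41 = 615 ≡ 25
25 · 49 = 1225 ≡ 45
45 · 7 = 315 ≡ 20

20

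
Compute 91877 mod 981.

91877 = 93·981 + 644, so 91877 ≡ 644 (mod 981).

644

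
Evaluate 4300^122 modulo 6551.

122 in binary is 1111010, i.e. 122 = 64 + 32 + 16 + 8 + 2.
4300^1 ≡ 4300 (mod 6551)
4300^2 ≡ 4300^2 = 18490000 ≡ 3078 (mod 6551)
4300^4 ≡ 3078^2 = 9474084 ≡ 1338 (mod 6551)
4300^8 ≡ 1338^2 = 1790244 ≡ 1821 (mod 6551)
4300^16 ≡ 1821^2 = 3316041 ≡ 1235 (mod 6551)
4300^32 ≡ 1235^2 = 1525225 ≡ 5393 (mod 6551)
4300^64 ≡ 5393^2 = 29084449 ≡ 4560 (mod 6551)
4300^122 = 4300^64 × 4300^32 × 4300^16 × 4300^8 × 4300^2 ≡ 4560 × 5393 × 1235 × 1821 × 3078 (mod 6551).
Accumulate the product:
4560 × 5393 = 24592080 ≡ 6177
6177 × 1235 = 7628595 ≡ 3231
3231 × 1821 = 5883651 ≡ 853
853 × 3078 = 2625534 ≡ 5134

5134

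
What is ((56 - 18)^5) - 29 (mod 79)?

35

56 - 18 = 38
(38)^5 ≡ 64 (mod 79)
64 - 29 = 35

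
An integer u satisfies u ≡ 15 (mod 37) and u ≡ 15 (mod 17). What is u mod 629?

37⁻¹ mod 17: 37×6 ≡ 1 (mod 17), so 37⁻¹ ≡ 6.
u = 15 + 37×((15 − 15)×6 mod 17) = 15 + 37×0 = 15.
Check: 15 mod 37 = 15, 15 mod 17 = 15. ✓

15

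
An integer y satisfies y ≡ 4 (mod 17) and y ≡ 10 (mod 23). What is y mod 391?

378

17⁻¹ mod 23: 17·19 ≡ 1 (mod 23), so 17⁻¹ ≡ 19.
y = 4 + 17·((10 − 4)·19 mod 23) = 4 + 17·22 = 378.
Check: 378 mod 17 = 4, 378 mod 23 = 10. ✓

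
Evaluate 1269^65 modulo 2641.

65 in binary is 1000001, i.e. 65 = 64 + 1.
1269^1 ≡ 1269 (mod 2641)
1269^2 ≡ 1269^2 = 1610361 ≡ 1992 (mod 2641)
1269^4 ≡ 1992^2 = 3968064 ≡ 1282 (mod 2641)
1269^8 ≡ 1282^2 = 1643524 ≡ 822 (mod 2641)
1269^16 ≡ 822^2 = 675684 ≡ 2229 (mod 2641)
1269^32 ≡ 2229^2 = 4968441 ≡ 720 (mod 2641)
1269^64 ≡ 720^2 = 518400 ≡ 764 (mod 2641)
1269^65 = 1269^64 * 1269^1 ≡ 764 * 1269 (mod 2641).
764 * 1269 = 969516 ≡ 269 (mod 2641).

269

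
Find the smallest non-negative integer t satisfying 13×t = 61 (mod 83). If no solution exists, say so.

43

gcd(13, 83) = 1, so a unique solution mod 83 exists.
13⁻¹ ≡ 32 (mod 83).
t ≡ 32×61 ≡ 43 (mod 83).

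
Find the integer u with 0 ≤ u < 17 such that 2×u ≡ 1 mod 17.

Run the extended Euclidean algorithm:
17 = 8·2 + 1
2 = 2·1 + 0
gcd(2, 17) = 1, so the inverse exists.
Back-substitute for 1:
1 = 1·17 − 8·2
So 2⁻¹ ≡ −8 ≡ 9 (mod 17).

9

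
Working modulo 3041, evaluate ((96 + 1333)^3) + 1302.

1193

96 + 1333 = 1429
(1429)^3 ≡ 2932 (mod 3041)
2932 + 1302 = 4234 ≡ 1193 (mod 3041)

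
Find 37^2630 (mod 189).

By square-and-multiply:
2630 in binary is 101001000110, i.e. 2630 = 2048 + 512 + 64 + 4 + 2.
37^1 ≡ 37 (mod 189)
37^2 ≡ 37^2 = 1369 ≡ 46 (mod 189)
37^4 ≡ 46^2 = 2116 ≡ 37 (mod 189)
37^8 ≡ 37^2 = 1369 ≡ 46 (mod 189)
37^16 ≡ 46^2 = 2116 ≡ 37 (mod 189)
37^32 ≡ 37^2 = 1369 ≡ 46 (mod 189)
37^64 ≡ 46^2 = 2116 ≡ 37 (mod 189)
37^128 ≡ 37^2 = 1369 ≡ 46 (mod 189)
37^256 ≡ 46^2 = 2116 ≡ 37 (mod 189)
37^512 ≡ 37^2 = 1369 ≡ 46 (mod 189)
37^1024 ≡ 46^2 = 2116 ≡ 37 (mod 189)
37^2048 ≡ 37^2 = 1369 ≡ 46 (mod 189)
37^2630 = 37^2048 * 37^512 * 37^64 * 37^4 * 37^2 ≡ 46 * 46 * 37 * 37 * 46 (mod 189).
Accumulate the product:
46 * 46 = 2116 ≡ 37
37 * 37 = 1369 ≡ 46
46 * 37 = 1702 ≡ 1
1 * 46 = 46

46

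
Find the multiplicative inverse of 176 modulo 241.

By the extended Euclidean algorithm:
241 = 1*176 + 65
176 = 2*65 + 46
65 = 1*46 + 19
46 = 2*19 + 8
19 = 2*8 + 3
8 = 2*3 + 2
3 = 1*2 + 1
2 = 2*1 + 0
gcd(176, 241) = 1, so the inverse exists.
Back-substitute for 1:
1 = 1*3 − 1*2
  = −1*8 + 3*3
  = 3*19 − 7*8
  = −7*46 + 17*19
  = 17*65 − 24*46
  = −24*176 + 65*65
  = 65*241 − 89*176
So 176⁻¹ ≡ −89 ≡ 152 (mod 241).

152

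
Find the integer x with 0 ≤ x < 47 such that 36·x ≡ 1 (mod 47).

Apply the Euclidean algorithm and back-substitute:
47 = 1×36 + 11
36 = 3×11 + 3
11 = 3×3 + 2
3 = 1×2 + 1
2 = 2×1 + 0
gcd(36, 47) = 1, so the inverse exists.
Bézout: 1 = −13×47 + 17×36.
So 36⁻¹ ≡ 17 (mod 47).

17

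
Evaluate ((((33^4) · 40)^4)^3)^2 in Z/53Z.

49

(33)^4 ≡ 46 (mod 53)
46 · 40 = 1840 ≡ 38 (mod 53)
(38)^4 ≡ 10 (mod 53)
(10)^3 ≡ 46 (mod 53)
(46)^2 ≡ 49 (mod 53)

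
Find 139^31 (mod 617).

182

Using repeated squaring:
31 in binary is 11111, i.e. 31 = 16 + 8 + 4 + 2 + 1.
139^1 ≡ 139 (mod 617)
139^2 ≡ 139^2 = 19321 ≡ 194 (mod 617)
139^4 ≡ 194^2 = 37636 ≡ 616 (mod 617)
139^8 ≡ 616^2 = 379456 ≡ 1 (mod 617)
139^16 ≡ 1^2 = 1 (mod 617)
139^31 = 139^16 · 139^8 · 139^4 · 139^2 · 139^1 ≡ 1 · 1 · 616 · 194 · 139 (mod 617).
Accumulate the product:
1 · 1 = 1
1 · 616 = 616
616 · 194 = 119504 ≡ 423
423 · 139 = 58797 ≡ 182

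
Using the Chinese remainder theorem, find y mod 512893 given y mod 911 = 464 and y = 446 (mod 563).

451409

911⁻¹ mod 563: 911×254 ≡ 1 (mod 563), so 911⁻¹ ≡ 254.
y = 464 + 911×((446 − 464)×254 mod 563) = 464 + 911×495 = 451409.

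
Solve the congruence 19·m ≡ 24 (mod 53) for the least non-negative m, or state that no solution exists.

gcd(19, 53) = 1, so a unique solution mod 53 exists.
19⁻¹ ≡ 14 (mod 53).
m ≡ 14·24 ≡ 18 (mod 53).

18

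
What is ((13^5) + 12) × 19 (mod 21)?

13

(13)^5 ≡ 13 (mod 21)
13 + 12 = 25 ≡ 4 (mod 21)
4 × 19 = 76 ≡ 13 (mod 21)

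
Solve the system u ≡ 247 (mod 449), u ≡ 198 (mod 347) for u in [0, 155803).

449⁻¹ mod 347: 449×330 ≡ 1 (mod 347), so 449⁻¹ ≡ 330.
u = 247 + 449×((198 − 247)×330 mod 347) = 247 + 449×139 = 62658.

62658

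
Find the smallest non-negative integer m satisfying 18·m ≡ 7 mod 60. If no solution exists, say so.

gcd(18, 60) = 6, and 6 does not divide 7.
So the congruence has no solution.

no solution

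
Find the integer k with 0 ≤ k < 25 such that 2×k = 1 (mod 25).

13

25 = 12×2 + 1
2 = 2×1 + 0
gcd(2, 25) = 1, so the inverse exists.
Bézout: 1 = 1×25 − 12×2.
So 2⁻¹ ≡ −12 ≡ 13 (mod 25).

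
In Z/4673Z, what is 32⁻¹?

4673 = 146*32 + 1
32 = 32*1 + 0
gcd(32, 4673) = 1, so the inverse exists.
Bézout: 1 = 1*4673 − 146*32.
So 32⁻¹ ≡ −146 ≡ 4527 (mod 4673).

4527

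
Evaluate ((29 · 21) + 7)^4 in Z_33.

22

29 · 21 = 609 ≡ 15 (mod 33)
15 + 7 = 22
(22)^4 ≡ 22 (mod 33)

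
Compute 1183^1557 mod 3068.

1339

Compute successive squares:
1183^1 ≡ 1183 (mod 3068)
1183^2 ≡ 1183^2 = 1399489 ≡ 481 (mod 3068)
1183^4 ≡ 481^2 = 231361 ≡ 1261 (mod 3068)
1183^8 ≡ 1261^2 = 1590121 ≡ 897 (mod 3068)
1183^16 ≡ 897^2 = 804609 ≡ 793 (mod 3068)
1183^32 ≡ 793^2 = 628849 ≡ 2977 (mod 3068)
1183^64 ≡ 2977^2 = 8862529 ≡ 2145 (mod 3068)
1183^128 ≡ 2145^2 = 4601025 ≡ 2093 (mod 3068)
1183^256 ≡ 2093^2 = 4380649 ≡ 2613 (mod 3068)
1183^512 ≡ 2613^2 = 6827769 ≡ 1469 (mod 3068)
1183^1024 ≡ 1469^2 = 2157961 ≡ 1157 (mod 3068)
1183^1557 = 1183^1024 · 1183^512 · 1183^16 · 1183^4 · 1183^1 ≡ 1157 · 1469 · 793 · 1261 · 1183 (mod 3068).
Accumulate the product:
1157 · 1469 = 1699633 ≡ 3029
3029 · 793 = 2401997 ≡ 2821
2821 · 1261 = 3557281 ≡ 1469
1469 · 1183 = 1737827 ≡ 1339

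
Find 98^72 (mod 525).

196

Using repeated squaring:
72 in binary is 1001000, i.e. 72 = 64 + 8.
98^1 ≡ 98 (mod 525)
98^2 ≡ 98^2 = 9604 ≡ 154 (mod 525)
98^4 ≡ 154^2 = 23716 ≡ 91 (mod 525)
98^8 ≡ 91^2 = 8281 ≡ 406 (mod 525)
98^16 ≡ 406^2 = 164836 ≡ 511 (mod 525)
98^32 ≡ 511^2 = 261121 ≡ 196 (mod 525)
98^64 ≡ 196^2 = 38416 ≡ 91 (mod 525)
98^72 = 98^64 × 98^8 ≡ 91 × 406 (mod 525).
91 × 406 = 36946 ≡ 196 (mod 525).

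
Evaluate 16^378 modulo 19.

1

Using repeated squaring:
378 in binary is 101111010, i.e. 378 = 256 + 64 + 32 + 16 + 8 + 2.
16^1 ≡ 16 (mod 19)
16^2 ≡ 16^2 = 256 ≡ 9 (mod 19)
16^4 ≡ 9^2 = 81 ≡ 5 (mod 19)
16^8 ≡ 5^2 = 25 ≡ 6 (mod 19)
16^16 ≡ 6^2 = 36 ≡ 17 (mod 19)
16^32 ≡ 17^2 = 289 ≡ 4 (mod 19)
16^64 ≡ 4^2 = 16 (mod 19)
16^128 ≡ 16^2 = 256 ≡ 9 (mod 19)
16^256 ≡ 9^2 = 81 ≡ 5 (mod 19)
16^378 = 16^256 × 16^64 × 16^32 × 16^16 × 16^8 × 16^2 ≡ 5 × 16 × 4 × 17 × 6 × 9 (mod 19).
Accumulate the product:
5 × 16 = 80 ≡ 4
4 × 4 = 16
16 × 17 = 272 ≡ 6
6 × 6 = 36 ≡ 17
17 × 9 = 153 ≡ 1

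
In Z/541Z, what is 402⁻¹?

Apply the Euclidean algorithm and back-substitute:
541 = 1×402 + 139
402 = 2×139 + 124
139 = 1×124 + 15
124 = 8×15 + 4
15 = 3×4 + 3
4 = 1×3 + 1
3 = 3×1 + 0
gcd(402, 541) = 1, so the inverse exists.
Bézout: 1 = −107×541 + 144×402.
So 402⁻¹ ≡ 144 (mod 541).

144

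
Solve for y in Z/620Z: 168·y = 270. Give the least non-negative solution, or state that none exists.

gcd(168, 620) = 4, and 4 does not divide 270.
So the congruence has no solution.

no solution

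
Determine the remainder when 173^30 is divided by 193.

124

Using repeated squaring:
173^1 ≡ 173 (mod 193)
173^2 ≡ 173^2 = 29929 ≡ 14 (mod 193)
173^4 ≡ 14^2 = 196 ≡ 3 (mod 193)
173^8 ≡ 3^2 = 9 (mod 193)
173^16 ≡ 9^2 = 81 (mod 193)
173^30 = 173^16 × 173^8 × 173^4 × 173^2 ≡ 81 × 9 × 3 × 14 (mod 193).
Accumulate the product:
81 × 9 = 729 ≡ 150
150 × 3 = 450 ≡ 64
64 × 14 = 896 ≡ 124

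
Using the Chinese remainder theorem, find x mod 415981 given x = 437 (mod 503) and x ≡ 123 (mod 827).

172966

503⁻¹ mod 827: 503·365 ≡ 1 (mod 827), so 503⁻¹ ≡ 365.
x = 437 + 503·((123 − 437)·365 mod 827) = 437 + 503·343 = 172966.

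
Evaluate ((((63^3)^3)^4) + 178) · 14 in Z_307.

297

(63)^3 ≡ 149 (mod 307)
(149)^3 ≡ 24 (mod 307)
(24)^4 ≡ 216 (mod 307)
216 + 178 = 394 ≡ 87 (mod 307)
87 · 14 = 1218 ≡ 297 (mod 307)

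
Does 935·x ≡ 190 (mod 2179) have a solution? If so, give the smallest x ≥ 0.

gcd(935, 2179) = 1, so a unique solution mod 2179 exists.
935⁻¹ ≡ 818 (mod 2179).
x ≡ 818·190 ≡ 711 (mod 2179).

711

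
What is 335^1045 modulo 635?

Using repeated squaring:
1045 in binary is 10000010101, i.e. 1045 = 1024 + 16 + 4 + 1.
335^1 ≡ 335 (mod 635)
335^2 ≡ 335^2 = 112225 ≡ 465 (mod 635)
335^4 ≡ 465^2 = 216225 ≡ 325 (mod 635)
335^8 ≡ 325^2 = 105625 ≡ 215 (mod 635)
335^16 ≡ 215^2 = 46225 ≡ 505 (mod 635)
335^32 ≡ 505^2 = 255025 ≡ 390 (mod 635)
335^64 ≡ 390^2 = 152100 ≡ 335 (mod 635)
335^128 ≡ 335^2 = 112225 ≡ 465 (mod 635)
335^256 ≡ 465^2 = 216225 ≡ 325 (mod 635)
335^512 ≡ 325^2 = 105625 ≡ 215 (mod 635)
335^1024 ≡ 215^2 = 46225 ≡ 505 (mod 635)
335^1045 = 335^1024 * 335^16 * 335^4 * 335^1 ≡ 505 * 505 * 325 * 335 (mod 635).
Accumulate the product:
505 * 505 = 255025 ≡ 390
390 * 325 = 126750 ≡ 385
385 * 335 = 128975 ≡ 70

70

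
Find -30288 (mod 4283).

-30288 = -8*4283 + 3976, so -30288 ≡ 3976 (mod 4283).

3976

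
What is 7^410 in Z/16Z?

7^1 ≡ 7 (mod 16)
7^2 ≡ 7^2 = 49 ≡ 1 (mod 16)
7^4 ≡ 1^2 = 1 (mod 16)
7^8 ≡ 1^2 = 1 (mod 16)
7^16 ≡ 1^2 = 1 (mod 16)
7^32 ≡ 1^2 = 1 (mod 16)
7^64 ≡ 1^2 = 1 (mod 16)
7^128 ≡ 1^2 = 1 (mod 16)
7^256 ≡ 1^2 = 1 (mod 16)
7^410 = 7^256 * 7^128 * 7^16 * 7^8 * 7^2 ≡ 1 * 1 * 1 * 1 * 1 (mod 16).
Accumulate the product:
1 * 1 = 1
1 * 1 = 1
1 * 1 = 1
1 * 1 = 1

1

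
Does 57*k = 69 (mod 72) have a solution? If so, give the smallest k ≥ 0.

5

gcd(57, 72) = 3, and 3 | 69, so solutions exist.
Divide through by 3: 19*k ≡ 23 mod 24.
19⁻¹ ≡ 19 (mod 24).
k ≡ 19*23 ≡ 5 (mod 24).
The smallest non-negative solution is k = 5.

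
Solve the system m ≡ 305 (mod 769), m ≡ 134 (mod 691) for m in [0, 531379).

769⁻¹ mod 691: 769×629 ≡ 1 (mod 691), so 769⁻¹ ≡ 629.
m = 305 + 769×((134 − 305)×629 mod 691) = 305 + 769×237 = 182558.

182558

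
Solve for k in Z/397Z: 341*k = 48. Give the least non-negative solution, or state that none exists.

gcd(341, 397) = 1, so a unique solution mod 397 exists.
341⁻¹ ≡ 319 (mod 397).
k ≡ 319*48 ≡ 226 (mod 397).

226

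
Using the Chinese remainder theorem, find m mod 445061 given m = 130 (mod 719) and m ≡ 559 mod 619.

719⁻¹ mod 619: 719*130 ≡ 1 (mod 619), so 719⁻¹ ≡ 130.
m = 130 + 719*((559 − 130)*130 mod 619) = 130 + 719*60 = 43270.

43270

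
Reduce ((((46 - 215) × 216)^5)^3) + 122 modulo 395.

46 - 215 = -169 ≡ 226 (mod 395)
226 × 216 = 48816 ≡ 231 (mod 395)
(231)^5 ≡ 361 (mod 395)
(361)^3 ≡ 196 (mod 395)
196 + 122 = 318

318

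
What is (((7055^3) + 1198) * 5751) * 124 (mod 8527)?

1130

(7055)^3 ≡ 1248 (mod 8527)
1248 + 1198 = 2446
2446 * 5751 = 14066946 ≡ 5923 (mod 8527)
5923 * 124 = 734452 ≡ 1130 (mod 8527)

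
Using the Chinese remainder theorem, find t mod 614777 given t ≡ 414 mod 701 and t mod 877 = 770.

404190

701⁻¹ mod 877: 701*583 ≡ 1 (mod 877), so 701⁻¹ ≡ 583.
t = 414 + 701*((770 − 414)*583 mod 877) = 414 + 701*576 = 404190.
Check: 404190 mod 701 = 414, 404190 mod 877 = 770. ✓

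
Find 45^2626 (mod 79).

By square-and-multiply:
2626 in binary is 101001000010, i.e. 2626 = 2048 + 512 + 64 + 2.
45^1 ≡ 45 (mod 79)
45^2 ≡ 45^2 = 2025 ≡ 50 (mod 79)
45^4 ≡ 50^2 = 2500 ≡ 51 (mod 79)
45^8 ≡ 51^2 = 2601 ≡ 73 (mod 79)
45^16 ≡ 73^2 = 5329 ≡ 36 (mod 79)
45^32 ≡ 36^2 = 1296 ≡ 32 (mod 79)
45^64 ≡ 32^2 = 1024 ≡ 76 (mod 79)
45^128 ≡ 76^2 = 5776 ≡ 9 (mod 79)
45^256 ≡ 9^2 = 81 ≡ 2 (mod 79)
45^512 ≡ 2^2 = 4 (mod 79)
45^1024 ≡ 4^2 = 16 (mod 79)
45^2048 ≡ 16^2 = 256 ≡ 19 (mod 79)
45^2626 = 45^2048 × 45^512 × 45^64 × 45^2 ≡ 19 × 4 × 76 × 50 (mod 79).
Accumulate the product:
19 × 4 = 76
76 × 76 = 5776 ≡ 9
9 × 50 = 450 ≡ 55

55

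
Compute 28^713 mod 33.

Compute successive squares:
713 in binary is 1011001001, i.e. 713 = 512 + 128 + 64 + 8 + 1.
28^1 ≡ 28 (mod 33)
28^2 ≡ 28^2 = 784 ≡ 25 (mod 33)
28^4 ≡ 25^2 = 625 ≡ 31 (mod 33)
28^8 ≡ 31^2 = 961 ≡ 4 (mod 33)
28^16 ≡ 4^2 = 16 (mod 33)
28^32 ≡ 16^2 = 256 ≡ 25 (mod 33)
28^64 ≡ 25^2 = 625 ≡ 31 (mod 33)
28^128 ≡ 31^2 = 961 ≡ 4 (mod 33)
28^256 ≡ 4^2 = 16 (mod 33)
28^512 ≡ 16^2 = 256 ≡ 25 (mod 33)
28^713 = 28^512 × 28^128 × 28^64 × 28^8 × 28^1 ≡ 25 × 4 × 31 × 4 × 28 (mod 33).
Accumulate the product:
25 × 4 = 100 ≡ 1
1 × 31 = 31
31 × 4 = 124 ≡ 25
25 × 28 = 700 ≡ 7

7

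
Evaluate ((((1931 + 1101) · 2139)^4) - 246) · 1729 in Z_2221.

361

1931 + 1101 = 3032 ≡ 811 (mod 2221)
811 · 2139 = 1734729 ≡ 128 (mod 2221)
(128)^4 ≡ 954 (mod 2221)
954 - 246 = 708
708 · 1729 = 1224132 ≡ 361 (mod 2221)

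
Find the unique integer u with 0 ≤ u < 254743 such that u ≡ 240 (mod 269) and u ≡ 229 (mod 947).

2123

269⁻¹ mod 947: 269*602 ≡ 1 (mod 947), so 269⁻¹ ≡ 602.
u = 240 + 269*((229 − 240)*602 mod 947) = 240 + 269*7 = 2123.
Check: 2123 mod 269 = 240, 2123 mod 947 = 229. ✓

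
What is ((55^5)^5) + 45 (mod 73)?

(55)^5 ≡ 37 (mod 73)
(37)^5 ≡ 16 (mod 73)
16 + 45 = 61

61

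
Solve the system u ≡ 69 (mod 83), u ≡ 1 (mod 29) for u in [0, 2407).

83⁻¹ mod 29: 83*7 ≡ 1 (mod 29), so 83⁻¹ ≡ 7.
u = 69 + 83*((1 − 69)*7 mod 29) = 69 + 83*17 = 1480.

1480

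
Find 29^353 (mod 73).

29^1 ≡ 29 (mod 73)
29^2 ≡ 29^2 = 841 ≡ 38 (mod 73)
29^4 ≡ 38^2 = 1444 ≡ 57 (mod 73)
29^8 ≡ 57^2 = 3249 ≡ 37 (mod 73)
29^16 ≡ 37^2 = 1369 ≡ 55 (mod 73)
29^32 ≡ 55^2 = 3025 ≡ 32 (mod 73)
29^64 ≡ 32^2 = 1024 ≡ 2 (mod 73)
29^128 ≡ 2^2 = 4 (mod 73)
29^256 ≡ 4^2 = 16 (mod 73)
29^353 = 29^256 × 29^64 × 29^32 × 29^1 ≡ 16 × 2 × 32 × 29 (mod 73).
Accumulate the product:
16 × 2 = 32
32 × 32 = 1024 ≡ 2
2 × 29 = 58

58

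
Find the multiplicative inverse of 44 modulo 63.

By the extended Euclidean algorithm:
63 = 1·44 + 19
44 = 2·19 + 6
19 = 3·6 + 1
6 = 6·1 + 0
gcd(44, 63) = 1, so the inverse exists.
Back-substitute for 1:
1 = 1·19 − 3·6
  = −3·44 + 7·19
  = 7·63 − 10·44
So 44⁻¹ ≡ −10 ≡ 53 (mod 63).

53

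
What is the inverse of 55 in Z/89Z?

34

89 = 1×55 + 34
55 = 1×34 + 21
34 = 1×21 + 13
21 = 1×13 + 8
13 = 1×8 + 5
8 = 1×5 + 3
5 = 1×3 + 2
3 = 1×2 + 1
2 = 2×1 + 0
gcd(55, 89) = 1, so the inverse exists.
Bézout: 1 = −21×89 + 34×55.
So 55⁻¹ ≡ 34 (mod 89).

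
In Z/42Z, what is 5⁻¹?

17

Apply the Euclidean algorithm and back-substitute:
42 = 8*5 + 2
5 = 2*2 + 1
2 = 2*1 + 0
gcd(5, 42) = 1, so the inverse exists.
Bézout: 1 = −2*42 + 17*5.
So 5⁻¹ ≡ 17 (mod 42).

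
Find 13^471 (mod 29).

13^1 ≡ 13 (mod 29)
13^2 ≡ 13^2 = 169 ≡ 24 (mod 29)
13^4 ≡ 24^2 = 576 ≡ 25 (mod 29)
13^8 ≡ 25^2 = 625 ≡ 16 (mod 29)
13^16 ≡ 16^2 = 256 ≡ 24 (mod 29)
13^32 ≡ 24^2 = 576 ≡ 25 (mod 29)
13^64 ≡ 25^2 = 625 ≡ 16 (mod 29)
13^128 ≡ 16^2 = 256 ≡ 24 (mod 29)
13^256 ≡ 24^2 = 576 ≡ 25 (mod 29)
13^471 = 13^256 × 13^128 × 13^64 × 13^16 × 13^4 × 13^2 × 13^1 ≡ 25 × 24 × 16 × 24 × 25 × 24 × 13 (mod 29).
Accumulate the product:
25 × 24 = 600 ≡ 20
20 × 16 = 320 ≡ 1
1 × 24 = 24
24 × 25 = 600 ≡ 20
20 × 24 = 480 ≡ 16
16 × 13 = 208 ≡ 5

5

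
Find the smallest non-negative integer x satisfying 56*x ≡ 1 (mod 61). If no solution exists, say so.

12

gcd(56, 61) = 1, so a unique solution mod 61 exists.
56⁻¹ ≡ 12 (mod 61).
x ≡ 12*1 ≡ 12 (mod 61).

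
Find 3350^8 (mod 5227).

By square-and-multiply:
3350^1 ≡ 3350 (mod 5227)
3350^2 ≡ 3350^2 = 11222500 ≡ 131 (mod 5227)
3350^4 ≡ 131^2 = 17161 ≡ 1480 (mod 5227)
3350^8 ≡ 1480^2 = 2190400 ≡ 287 (mod 5227)
So 3350^8 ≡ 287 (mod 5227).

287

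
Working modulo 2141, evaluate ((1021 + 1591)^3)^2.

1021 + 1591 = 2612 ≡ 471 (mod 2141)
(471)^3 ≡ 2029 (mod 2141)
(2029)^2 ≡ 1839 (mod 2141)

1839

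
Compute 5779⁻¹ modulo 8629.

1420

Run the extended Euclidean algorithm:
8629 = 1·5779 + 2850
5779 = 2·2850 + 79
2850 = 36·79 + 6
79 = 13·6 + 1
6 = 6·1 + 0
gcd(5779, 8629) = 1, so the inverse exists.
Bézout: 1 = −951·8629 + 1420·5779.
So 5779⁻¹ ≡ 1420 (mod 8629).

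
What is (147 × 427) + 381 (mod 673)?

561

147 × 427 = 62769 ≡ 180 (mod 673)
180 + 381 = 561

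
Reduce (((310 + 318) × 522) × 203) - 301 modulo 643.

310 + 318 = 628
628 × 522 = 327816 ≡ 529 (mod 643)
529 × 203 = 107387 ≡ 6 (mod 643)
6 - 301 = -295 ≡ 348 (mod 643)

348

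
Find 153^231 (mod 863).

Compute successive squares:
231 in binary is 11100111, i.e. 231 = 128 + 64 + 32 + 4 + 2 + 1.
153^1 ≡ 153 (mod 863)
153^2 ≡ 153^2 = 23409 ≡ 108 (mod 863)
153^4 ≡ 108^2 = 11664 ≡ 445 (mod 863)
153^8 ≡ 445^2 = 198025 ≡ 398 (mod 863)
153^16 ≡ 398^2 = 158404 ≡ 475 (mod 863)
153^32 ≡ 475^2 = 225625 ≡ 382 (mod 863)
153^64 ≡ 382^2 = 145924 ≡ 77 (mod 863)
153^128 ≡ 77^2 = 5929 ≡ 751 (mod 863)
153^231 = 153^128 * 153^64 * 153^32 * 153^4 * 153^2 * 153^1 ≡ 751 * 77 * 382 * 445 * 108 * 153 (mod 863).
Accumulate the product:
751 * 77 = 57827 ≡ 6
6 * 382 = 2292 ≡ 566
566 * 445 = 251870 ≡ 737
737 * 108 = 79596 ≡ 200
200 * 153 = 30600 ≡ 395

395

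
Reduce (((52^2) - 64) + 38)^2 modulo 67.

(52)^2 ≡ 24 (mod 67)
24 - 64 = -40 ≡ 27 (mod 67)
27 + 38 = 65
(65)^2 ≡ 4 (mod 67)

4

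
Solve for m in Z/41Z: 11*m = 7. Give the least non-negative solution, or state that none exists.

gcd(11, 41) = 1, so a unique solution mod 41 exists.
11⁻¹ ≡ 15 (mod 41).
m ≡ 15*7 ≡ 23 (mod 41).

23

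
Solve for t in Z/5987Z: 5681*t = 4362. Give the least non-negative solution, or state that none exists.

5151

gcd(5681, 5987) = 1, so a unique solution mod 5987 exists.
5681⁻¹ ≡ 450 (mod 5987).
t ≡ 450*4362 ≡ 5151 (mod 5987).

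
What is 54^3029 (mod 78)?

By square-and-multiply:
3029 in binary is 101111010101, i.e. 3029 = 2048 + 512 + 256 + 128 + 64 + 16 + 4 + 1.
54^1 ≡ 54 (mod 78)
54^2 ≡ 54^2 = 2916 ≡ 30 (mod 78)
54^4 ≡ 30^2 = 900 ≡ 42 (mod 78)
54^8 ≡ 42^2 = 1764 ≡ 48 (mod 78)
54^16 ≡ 48^2 = 2304 ≡ 42 (mod 78)
54^32 ≡ 42^2 = 1764 ≡ 48 (mod 78)
54^64 ≡ 48^2 = 2304 ≡ 42 (mod 78)
54^128 ≡ 42^2 = 1764 ≡ 48 (mod 78)
54^256 ≡ 48^2 = 2304 ≡ 42 (mod 78)
54^512 ≡ 42^2 = 1764 ≡ 48 (mod 78)
54^1024 ≡ 48^2 = 2304 ≡ 42 (mod 78)
54^2048 ≡ 42^2 = 1764 ≡ 48 (mod 78)
54^3029 = 54^2048 × 54^512 × 54^256 × 54^128 × 54^64 × 54^16 × 54^4 × 54^1 ≡ 48 × 48 × 42 × 48 × 42 × 42 × 42 × 54 (mod 78).
Accumulate the product:
48 × 48 = 2304 ≡ 42
42 × 42 = 1764 ≡ 48
48 × 48 = 2304 ≡ 42
42 × 42 = 1764 ≡ 48
48 × 42 = 2016 ≡ 66
66 × 42 = 2772 ≡ 42
42 × 54 = 2268 ≡ 6

6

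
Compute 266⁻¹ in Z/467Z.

388

Apply the Euclidean algorithm and back-substitute:
467 = 1·266 + 201
266 = 1·201 + 65
201 = 3·65 + 6
65 = 10·6 + 5
6 = 1·5 + 1
5 = 5·1 + 0
gcd(266, 467) = 1, so the inverse exists.
Back-substitute for 1:
1 = 1·6 − 1·5
  = −1·65 + 11·6
  = 11·201 − 34·65
  = −34·266 + 45·201
  = 45·467 − 79·266
So 266⁻¹ ≡ −79 ≡ 388 (mod 467).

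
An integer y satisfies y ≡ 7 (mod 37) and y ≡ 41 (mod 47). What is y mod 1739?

37⁻¹ mod 47: 37·14 ≡ 1 (mod 47), so 37⁻¹ ≡ 14.
y = 7 + 37·((41 − 7)·14 mod 47) = 7 + 37·6 = 229.

229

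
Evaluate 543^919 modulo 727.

919 in binary is 1110010111, i.e. 919 = 512 + 256 + 128 + 16 + 4 + 2 + 1.
543^1 ≡ 543 (mod 727)
543^2 ≡ 543^2 = 294849 ≡ 414 (mod 727)
543^4 ≡ 414^2 = 171396 ≡ 551 (mod 727)
543^8 ≡ 551^2 = 303601 ≡ 442 (mod 727)
543^16 ≡ 442^2 = 195364 ≡ 528 (mod 727)
543^32 ≡ 528^2 = 278784 ≡ 343 (mod 727)
543^64 ≡ 343^2 = 117649 ≡ 602 (mod 727)
543^128 ≡ 602^2 = 362404 ≡ 358 (mod 727)
543^256 ≡ 358^2 = 128164 ≡ 212 (mod 727)
543^512 ≡ 212^2 = 44944 ≡ 597 (mod 727)
543^919 = 543^512 · 543^256 · 543^128 · 543^16 · 543^4 · 543^2 · 543^1 ≡ 597 · 212 · 358 · 528 · 551 · 414 · 543 (mod 727).
Accumulate the product:
597 · 212 = 126564 ≡ 66
66 · 358 = 23628 ≡ 364
364 · 528 = 192192 ≡ 264
264 · 551 = 145464 ≡ 64
64 · 414 = 26496 ≡ 324
324 · 543 = 175932 ≡ 725

725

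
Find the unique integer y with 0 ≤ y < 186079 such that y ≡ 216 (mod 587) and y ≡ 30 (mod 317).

587⁻¹ mod 317: 587·290 ≡ 1 (mod 317), so 587⁻¹ ≡ 290.
y = 216 + 587·((30 − 216)·290 mod 317) = 216 + 587·267 = 156945.

156945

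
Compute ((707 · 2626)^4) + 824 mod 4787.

3951

707 · 2626 = 1856582 ≡ 4013 (mod 4787)
(4013)^4 ≡ 3127 (mod 4787)
3127 + 824 = 3951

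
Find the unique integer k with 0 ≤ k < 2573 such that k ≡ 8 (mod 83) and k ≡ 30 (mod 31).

340

83⁻¹ mod 31: 83×3 ≡ 1 (mod 31), so 83⁻¹ ≡ 3.
k = 8 + 83×((30 − 8)×3 mod 31) = 8 + 83×4 = 340.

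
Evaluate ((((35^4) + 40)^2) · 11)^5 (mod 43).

(35)^4 ≡ 11 (mod 43)
11 + 40 = 51 ≡ 8 (mod 43)
(8)^2 ≡ 21 (mod 43)
21 · 11 = 231 ≡ 16 (mod 43)
(16)^5 ≡ 21 (mod 43)

21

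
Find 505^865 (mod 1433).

By square-and-multiply:
865 in binary is 1101100001, i.e. 865 = 512 + 256 + 64 + 32 + 1.
505^1 ≡ 505 (mod 1433)
505^2 ≡ 505^2 = 255025 ≡ 1384 (mod 1433)
505^4 ≡ 1384^2 = 1915456 ≡ 968 (mod 1433)
505^8 ≡ 968^2 = 937024 ≡ 1275 (mod 1433)
505^16 ≡ 1275^2 = 1625625 ≡ 603 (mod 1433)
505^32 ≡ 603^2 = 363609 ≡ 1060 (mod 1433)
505^64 ≡ 1060^2 = 1123600 ≡ 128 (mod 1433)
505^128 ≡ 128^2 = 16384 ≡ 621 (mod 1433)
505^256 ≡ 621^2 = 385641 ≡ 164 (mod 1433)
505^512 ≡ 164^2 = 26896 ≡ 1102 (mod 1433)
505^865 = 505^512 · 505^256 · 505^64 · 505^32 · 505^1 ≡ 1102 · 164 · 128 · 1060 · 505 (mod 1433).
Accumulate the product:
1102 · 164 = 180728 ≡ 170
170 · 128 = 21760 ≡ 265
265 · 1060 = 280900 ≡ 32
32 · 505 = 16160 ≡ 397

397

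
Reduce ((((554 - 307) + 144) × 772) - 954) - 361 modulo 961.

705

554 - 307 = 247
247 + 144 = 391
391 × 772 = 301852 ≡ 98 (mod 961)
98 - 954 = -856 ≡ 105 (mod 961)
105 - 361 = -256 ≡ 705 (mod 961)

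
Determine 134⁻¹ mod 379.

379 = 2·134 + 111
134 = 1·111 + 23
111 = 4·23 + 19
23 = 1·19 + 4
19 = 4·4 + 3
4 = 1·3 + 1
3 = 3·1 + 0
gcd(134, 379) = 1, so the inverse exists.
Bézout: 1 = −35·379 + 99·134.
So 134⁻¹ ≡ 99 (mod 379).

99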